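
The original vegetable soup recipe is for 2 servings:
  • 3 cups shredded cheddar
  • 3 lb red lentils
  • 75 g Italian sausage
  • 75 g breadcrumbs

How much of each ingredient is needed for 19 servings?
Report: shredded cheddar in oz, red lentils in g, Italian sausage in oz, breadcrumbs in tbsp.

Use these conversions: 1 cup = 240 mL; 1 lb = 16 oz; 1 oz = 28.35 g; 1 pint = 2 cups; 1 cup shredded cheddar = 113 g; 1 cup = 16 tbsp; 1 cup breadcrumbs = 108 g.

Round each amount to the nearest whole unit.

shredded cheddar: 114 oz; red lentils: 12928 g; Italian sausage: 25 oz; breadcrumbs: 106 tbsp

Scaling factor: 19/2 = 9.5.
shredded cheddar: 3 cup × 19/2 × 113 g/cup ÷ 28.35 g/oz ≈ 114 oz
red lentils: 3 lb × 19/2 × 16 oz/lb × 28.35 g/oz ≈ 12928 g
Italian sausage: 75 g × 19/2 ÷ 28.35 g/oz ≈ 25 oz
breadcrumbs: 75 g × 19/2 ÷ 108 g/cup × 16 tbsp/cup ≈ 106 tbsp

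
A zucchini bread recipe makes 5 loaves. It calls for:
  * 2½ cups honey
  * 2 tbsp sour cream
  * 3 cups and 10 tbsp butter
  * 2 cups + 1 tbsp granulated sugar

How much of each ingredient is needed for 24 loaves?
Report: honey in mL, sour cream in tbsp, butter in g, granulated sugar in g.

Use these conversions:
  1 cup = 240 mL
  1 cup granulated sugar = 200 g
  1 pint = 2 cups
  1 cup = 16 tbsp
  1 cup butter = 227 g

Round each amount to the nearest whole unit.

honey: 2880 mL; sour cream: 10 tbsp; butter: 3950 g; granulated sugar: 1980 g

Scaling factor: 24/5 = 4.8.
honey: 2.5 cup × 24/5 × 240 mL/cup = 2880 mL
sour cream: 2 tbsp × 24/5 ≈ 10 tbsp
butter: (3 cup + 10 tbsp = 3.625 cup) × 24/5 × 227 g/cup ≈ 3950 g
granulated sugar: (2 cup + 1 tbsp = 2.0625 cup) × 24/5 × 200 g/cup = 1980 g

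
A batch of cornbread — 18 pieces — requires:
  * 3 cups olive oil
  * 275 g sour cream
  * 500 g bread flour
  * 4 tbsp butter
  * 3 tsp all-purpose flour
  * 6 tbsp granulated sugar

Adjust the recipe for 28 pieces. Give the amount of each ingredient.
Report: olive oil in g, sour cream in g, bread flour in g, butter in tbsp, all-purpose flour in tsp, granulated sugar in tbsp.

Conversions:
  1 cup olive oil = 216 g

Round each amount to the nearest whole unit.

Scaling factor: 28/18 = 14/9.
olive oil: 3 cup × 14/9 × 216 g/cup = 1008 g
sour cream: 275 g × 14/9 ≈ 428 g
bread flour: 500 g × 14/9 ≈ 778 g
butter: 4 tbsp × 14/9 ≈ 6 tbsp
all-purpose flour: 3 tsp × 14/9 ≈ 5 tsp
granulated sugar: 6 tbsp × 14/9 ≈ 9 tbsp

olive oil: 1008 g; sour cream: 428 g; bread flour: 778 g; butter: 6 tbsp; all-purpose flour: 5 tsp; granulated sugar: 9 tbsp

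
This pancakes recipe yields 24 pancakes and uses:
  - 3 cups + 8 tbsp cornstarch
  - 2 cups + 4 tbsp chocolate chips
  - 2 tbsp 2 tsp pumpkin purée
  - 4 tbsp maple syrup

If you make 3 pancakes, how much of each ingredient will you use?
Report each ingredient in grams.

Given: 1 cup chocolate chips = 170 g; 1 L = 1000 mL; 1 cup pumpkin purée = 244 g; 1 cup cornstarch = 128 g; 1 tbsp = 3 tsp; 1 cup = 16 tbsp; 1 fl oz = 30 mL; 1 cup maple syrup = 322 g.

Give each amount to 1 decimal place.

cornstarch: 56.0 g; chocolate chips: 47.8 g; pumpkin purée: 5.1 g; maple syrup: 10.1 g

Scaling factor: 3/24 = 1/8 = 0.125.
cornstarch: (3 cup + 8 tbsp = 3.5 cup) × 1/8 × 128 g/cup = 56.0 g
chocolate chips: (2 cup + 4 tbsp = 2.25 cup) × 1/8 × 170 g/cup ≈ 47.8 g
pumpkin purée: (2 tbsp + 2 tsp = 8/3 tbsp) × 1/8 ÷ 16 tbsp/cup × 244 g/cup ≈ 5.1 g
maple syrup: 4 tbsp × 1/8 ÷ 16 tbsp/cup × 322 g/cup ≈ 10.1 g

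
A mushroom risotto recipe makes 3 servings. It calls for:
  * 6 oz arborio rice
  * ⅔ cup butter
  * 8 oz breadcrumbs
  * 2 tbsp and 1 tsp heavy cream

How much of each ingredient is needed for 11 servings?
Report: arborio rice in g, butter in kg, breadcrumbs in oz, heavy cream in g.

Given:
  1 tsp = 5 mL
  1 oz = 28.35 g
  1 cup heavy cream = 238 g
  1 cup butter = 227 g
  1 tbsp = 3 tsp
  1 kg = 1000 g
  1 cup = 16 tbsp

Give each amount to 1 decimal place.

Scaling factor: 11/3.
arborio rice: 6 oz × 11/3 × 28.35 g/oz = 623.7 g
butter: 2/3 cup × 11/3 × 227 g/cup ÷ 1000 g/kg ≈ 0.6 kg
breadcrumbs: 8 oz × 11/3 ≈ 29.3 oz
heavy cream: (2 tbsp + 1 tsp = 7/3 tbsp) × 11/3 ÷ 16 tbsp/cup × 238 g/cup ≈ 127.3 g

arborio rice: 623.7 g; butter: 0.6 kg; breadcrumbs: 29.3 oz; heavy cream: 127.3 g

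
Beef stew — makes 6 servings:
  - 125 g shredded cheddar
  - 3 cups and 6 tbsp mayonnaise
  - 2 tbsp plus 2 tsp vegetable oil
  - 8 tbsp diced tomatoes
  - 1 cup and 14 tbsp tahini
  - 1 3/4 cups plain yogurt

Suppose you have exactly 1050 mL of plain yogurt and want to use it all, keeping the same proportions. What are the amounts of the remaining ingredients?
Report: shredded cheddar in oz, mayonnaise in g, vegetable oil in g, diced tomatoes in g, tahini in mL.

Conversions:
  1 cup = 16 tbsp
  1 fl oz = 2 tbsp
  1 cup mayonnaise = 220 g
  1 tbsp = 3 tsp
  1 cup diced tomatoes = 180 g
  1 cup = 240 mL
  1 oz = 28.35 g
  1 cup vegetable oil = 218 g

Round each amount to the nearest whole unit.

shredded cheddar: 11 oz; mayonnaise: 1856 g; vegetable oil: 91 g; diced tomatoes: 225 g; tahini: 1125 mL

The original recipe has 420 mL of plain yogurt, so the scaling factor is 1050 ÷ 420 = 5/2 = 2.5.
shredded cheddar: 125 g × 5/2 ÷ 28.35 g/oz ≈ 11 oz
mayonnaise: (3 cup + 6 tbsp = 3.375 cup) × 5/2 × 220 g/cup ≈ 1856 g
vegetable oil: (2 tbsp + 2 tsp = 8/3 tbsp) × 5/2 ÷ 16 tbsp/cup × 218 g/cup ≈ 91 g
diced tomatoes: 8 tbsp × 5/2 ÷ 16 tbsp/cup × 180 g/cup = 225 g
tahini: (1 cup + 14 tbsp = 1.875 cup) × 5/2 × 240 mL/cup = 1125 mL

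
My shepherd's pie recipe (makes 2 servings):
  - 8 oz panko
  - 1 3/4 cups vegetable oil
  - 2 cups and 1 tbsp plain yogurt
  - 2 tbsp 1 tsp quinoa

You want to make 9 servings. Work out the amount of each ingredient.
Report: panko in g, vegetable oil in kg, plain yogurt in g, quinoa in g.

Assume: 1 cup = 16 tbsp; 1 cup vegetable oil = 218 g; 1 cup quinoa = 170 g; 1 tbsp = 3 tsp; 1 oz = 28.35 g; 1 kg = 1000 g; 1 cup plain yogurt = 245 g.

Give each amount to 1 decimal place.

Scaling factor: 9/2 = 4.5.
panko: 8 oz × 9/2 × 28.35 g/oz = 1020.6 g
vegetable oil: 1.75 cup × 9/2 × 218 g/cup ÷ 1000 g/kg ≈ 1.7 kg
plain yogurt: (2 cup + 1 tbsp = 2.0625 cup) × 9/2 × 245 g/cup ≈ 2273.9 g
quinoa: (2 tbsp + 1 tsp = 7/3 tbsp) × 9/2 ÷ 16 tbsp/cup × 170 g/cup ≈ 111.6 g

panko: 1020.6 g; vegetable oil: 1.7 kg; plain yogurt: 2273.9 g; quinoa: 111.6 g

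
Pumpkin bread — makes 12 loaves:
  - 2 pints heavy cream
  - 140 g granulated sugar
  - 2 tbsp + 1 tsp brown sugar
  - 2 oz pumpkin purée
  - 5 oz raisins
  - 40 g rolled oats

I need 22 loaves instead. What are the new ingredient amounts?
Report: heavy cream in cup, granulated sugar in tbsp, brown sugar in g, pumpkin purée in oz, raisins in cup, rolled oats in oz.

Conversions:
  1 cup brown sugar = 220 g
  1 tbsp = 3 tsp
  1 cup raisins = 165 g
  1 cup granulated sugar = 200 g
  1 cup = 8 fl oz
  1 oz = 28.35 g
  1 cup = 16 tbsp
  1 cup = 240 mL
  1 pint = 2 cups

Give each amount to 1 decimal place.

heavy cream: 7.3 cup; granulated sugar: 20.5 tbsp; brown sugar: 58.8 g; pumpkin purée: 3.7 oz; raisins: 1.6 cup; rolled oats: 2.6 oz

Scaling factor: 22/12 = 11/6.
heavy cream: 2 pint × 11/6 × 2 cup/pint ≈ 7.3 cup
granulated sugar: 140 g × 11/6 ÷ 200 g/cup × 16 tbsp/cup ≈ 20.5 tbsp
brown sugar: (2 tbsp + 1 tsp = 7/3 tbsp) × 11/6 ÷ 16 tbsp/cup × 220 g/cup ≈ 58.8 g
pumpkin purée: 2 oz × 11/6 ≈ 3.7 oz
raisins: 5 oz × 11/6 × 28.35 g/oz ÷ 165 g/cup ≈ 1.6 cup
rolled oats: 40 g × 11/6 ÷ 28.35 g/oz ≈ 2.6 oz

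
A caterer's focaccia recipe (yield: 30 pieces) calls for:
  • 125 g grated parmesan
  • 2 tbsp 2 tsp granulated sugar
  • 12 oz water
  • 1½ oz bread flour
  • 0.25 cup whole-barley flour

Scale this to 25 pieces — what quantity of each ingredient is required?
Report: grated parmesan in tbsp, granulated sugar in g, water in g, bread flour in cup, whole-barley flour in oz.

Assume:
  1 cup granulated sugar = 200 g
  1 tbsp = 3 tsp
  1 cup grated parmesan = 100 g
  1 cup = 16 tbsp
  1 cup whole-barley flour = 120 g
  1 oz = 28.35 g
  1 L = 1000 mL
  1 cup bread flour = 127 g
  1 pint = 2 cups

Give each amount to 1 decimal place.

Scaling factor: 25/30 = 5/6.
grated parmesan: 125 g × 5/6 ÷ 100 g/cup × 16 tbsp/cup ≈ 16.7 tbsp
granulated sugar: (2 tbsp + 2 tsp = 8/3 tbsp) × 5/6 ÷ 16 tbsp/cup × 200 g/cup ≈ 27.8 g
water: 12 oz × 5/6 × 28.35 g/oz = 283.5 g
bread flour: 1.5 oz × 5/6 × 28.35 g/oz ÷ 127 g/cup ≈ 0.3 cup
whole-barley flour: 0.25 cup × 5/6 × 120 g/cup ÷ 28.35 g/oz ≈ 0.9 oz

grated parmesan: 16.7 tbsp; granulated sugar: 27.8 g; water: 283.5 g; bread flour: 0.3 cup; whole-barley flour: 0.9 oz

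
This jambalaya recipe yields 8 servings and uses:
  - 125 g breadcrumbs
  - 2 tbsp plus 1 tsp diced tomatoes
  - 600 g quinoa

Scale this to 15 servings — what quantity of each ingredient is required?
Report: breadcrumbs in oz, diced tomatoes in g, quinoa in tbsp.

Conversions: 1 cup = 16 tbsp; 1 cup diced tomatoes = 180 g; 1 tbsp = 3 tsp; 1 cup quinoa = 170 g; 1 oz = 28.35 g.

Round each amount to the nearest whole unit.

breadcrumbs: 8 oz; diced tomatoes: 49 g; quinoa: 106 tbsp

Scaling factor: 15/8 = 1.875.
breadcrumbs: 125 g × 15/8 ÷ 28.35 g/oz ≈ 8 oz
diced tomatoes: (2 tbsp + 1 tsp = 7/3 tbsp) × 15/8 ÷ 16 tbsp/cup × 180 g/cup ≈ 49 g
quinoa: 600 g × 15/8 ÷ 170 g/cup × 16 tbsp/cup ≈ 106 tbsp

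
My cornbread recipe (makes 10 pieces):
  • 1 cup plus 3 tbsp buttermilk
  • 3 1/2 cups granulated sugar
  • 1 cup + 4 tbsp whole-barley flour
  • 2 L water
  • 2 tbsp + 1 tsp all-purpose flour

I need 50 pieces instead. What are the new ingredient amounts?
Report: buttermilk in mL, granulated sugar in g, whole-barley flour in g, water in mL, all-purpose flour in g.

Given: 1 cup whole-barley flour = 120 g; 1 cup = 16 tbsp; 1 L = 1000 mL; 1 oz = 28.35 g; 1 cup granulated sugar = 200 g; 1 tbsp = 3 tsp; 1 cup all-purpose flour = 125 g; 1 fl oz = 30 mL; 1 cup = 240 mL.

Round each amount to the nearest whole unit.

Scaling factor: 50/10 = 5.
buttermilk: (1 cup + 3 tbsp = 1.1875 cup) × 5 × 240 mL/cup = 1425 mL
granulated sugar: 3.5 cup × 5 × 200 g/cup = 3500 g
whole-barley flour: (1 cup + 4 tbsp = 1.25 cup) × 5 × 120 g/cup = 750 g
water: 2 L × 5 × 1000 mL/L = 10000 mL
all-purpose flour: (2 tbsp + 1 tsp = 7/3 tbsp) × 5 ÷ 16 tbsp/cup × 125 g/cup ≈ 91 g

buttermilk: 1425 mL; granulated sugar: 3500 g; whole-barley flour: 750 g; water: 10000 mL; all-purpose flour: 91 g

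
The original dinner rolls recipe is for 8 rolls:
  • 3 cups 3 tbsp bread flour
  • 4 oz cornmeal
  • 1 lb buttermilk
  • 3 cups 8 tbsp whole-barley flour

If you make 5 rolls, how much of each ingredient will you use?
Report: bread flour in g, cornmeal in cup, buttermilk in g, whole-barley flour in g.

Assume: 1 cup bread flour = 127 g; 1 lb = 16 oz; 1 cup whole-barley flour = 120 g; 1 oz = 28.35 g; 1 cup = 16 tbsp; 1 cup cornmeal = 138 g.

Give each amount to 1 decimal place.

Scaling factor: 5/8 = 0.625.
bread flour: (3 cup + 3 tbsp = 3.1875 cup) × 5/8 × 127 g/cup ≈ 253.0 g
cornmeal: 4 oz × 5/8 × 28.35 g/oz ÷ 138 g/cup ≈ 0.5 cup
buttermilk: 1 lb × 5/8 × 16 oz/lb × 28.35 g/oz = 283.5 g
whole-barley flour: (3 cup + 8 tbsp = 3.5 cup) × 5/8 × 120 g/cup = 262.5 g

bread flour: 253.0 g; cornmeal: 0.5 cup; buttermilk: 283.5 g; whole-barley flour: 262.5 g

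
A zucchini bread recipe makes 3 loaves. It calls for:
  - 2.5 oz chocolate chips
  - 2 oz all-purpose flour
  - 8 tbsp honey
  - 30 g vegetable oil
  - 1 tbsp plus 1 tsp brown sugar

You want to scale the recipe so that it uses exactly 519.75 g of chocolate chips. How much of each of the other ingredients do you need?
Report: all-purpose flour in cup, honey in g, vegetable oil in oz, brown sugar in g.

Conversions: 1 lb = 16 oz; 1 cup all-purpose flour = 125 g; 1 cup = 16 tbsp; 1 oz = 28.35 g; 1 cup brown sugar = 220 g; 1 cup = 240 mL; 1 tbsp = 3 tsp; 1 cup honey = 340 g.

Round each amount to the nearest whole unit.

all-purpose flour: 3 cup; honey: 1247 g; vegetable oil: 8 oz; brown sugar: 134 g

The original recipe has 70.875 g of chocolate chips, so the scaling factor is 519.75 ÷ 70.875 = 22/3.
all-purpose flour: 2 oz × 22/3 × 28.35 g/oz ÷ 125 g/cup ≈ 3 cup
honey: 8 tbsp × 22/3 ÷ 16 tbsp/cup × 340 g/cup ≈ 1247 g
vegetable oil: 30 g × 22/3 ÷ 28.35 g/oz ≈ 8 oz
brown sugar: (1 tbsp + 1 tsp = 4/3 tbsp) × 22/3 ÷ 16 tbsp/cup × 220 g/cup ≈ 134 g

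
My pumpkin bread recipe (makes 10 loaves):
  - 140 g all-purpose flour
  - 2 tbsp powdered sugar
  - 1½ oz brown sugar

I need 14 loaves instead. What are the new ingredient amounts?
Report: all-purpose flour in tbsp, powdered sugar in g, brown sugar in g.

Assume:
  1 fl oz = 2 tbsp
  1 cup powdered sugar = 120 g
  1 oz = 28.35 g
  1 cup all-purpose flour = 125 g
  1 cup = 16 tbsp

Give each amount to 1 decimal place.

all-purpose flour: 25.1 tbsp; powdered sugar: 21.0 g; brown sugar: 59.5 g

Scaling factor: 14/10 = 7/5 = 1.4.
all-purpose flour: 140 g × 7/5 ÷ 125 g/cup × 16 tbsp/cup ≈ 25.1 tbsp
powdered sugar: 2 tbsp × 7/5 ÷ 16 tbsp/cup × 120 g/cup = 21.0 g
brown sugar: 1.5 oz × 7/5 × 28.35 g/oz ≈ 59.5 g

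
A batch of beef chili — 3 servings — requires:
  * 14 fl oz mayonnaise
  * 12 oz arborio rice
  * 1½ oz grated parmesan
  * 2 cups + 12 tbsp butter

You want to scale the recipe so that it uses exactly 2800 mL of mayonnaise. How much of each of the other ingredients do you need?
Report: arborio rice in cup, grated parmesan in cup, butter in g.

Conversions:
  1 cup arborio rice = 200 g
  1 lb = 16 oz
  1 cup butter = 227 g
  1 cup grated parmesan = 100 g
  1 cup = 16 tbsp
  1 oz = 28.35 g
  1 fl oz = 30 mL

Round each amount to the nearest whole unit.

The original recipe has 420 mL of mayonnaise, so the scaling factor is 2800 ÷ 420 = 20/3.
arborio rice: 12 oz × 20/3 × 28.35 g/oz ÷ 200 g/cup ≈ 11 cup
grated parmesan: 1.5 oz × 20/3 × 28.35 g/oz ÷ 100 g/cup ≈ 3 cup
butter: (2 cup + 12 tbsp = 2.75 cup) × 20/3 × 227 g/cup ≈ 4162 g

arborio rice: 11 cup; grated parmesan: 3 cup; butter: 4162 g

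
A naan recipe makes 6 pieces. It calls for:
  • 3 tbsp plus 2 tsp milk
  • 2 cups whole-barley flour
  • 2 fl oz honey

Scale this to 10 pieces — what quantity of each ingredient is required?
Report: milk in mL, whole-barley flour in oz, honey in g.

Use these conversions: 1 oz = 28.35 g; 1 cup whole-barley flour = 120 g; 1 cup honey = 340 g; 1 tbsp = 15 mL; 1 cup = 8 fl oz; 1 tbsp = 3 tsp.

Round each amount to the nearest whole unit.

Scaling factor: 10/6 = 5/3.
milk: (3 tbsp + 2 tsp = 11/3 tbsp) × 5/3 × 15 mL/tbsp ≈ 92 mL
whole-barley flour: 2 cup × 5/3 × 120 g/cup ÷ 28.35 g/oz ≈ 14 oz
honey: 2 fl oz × 5/3 ÷ 8 fl oz/cup × 340 g/cup ≈ 142 g

milk: 92 mL; whole-barley flour: 14 oz; honey: 142 g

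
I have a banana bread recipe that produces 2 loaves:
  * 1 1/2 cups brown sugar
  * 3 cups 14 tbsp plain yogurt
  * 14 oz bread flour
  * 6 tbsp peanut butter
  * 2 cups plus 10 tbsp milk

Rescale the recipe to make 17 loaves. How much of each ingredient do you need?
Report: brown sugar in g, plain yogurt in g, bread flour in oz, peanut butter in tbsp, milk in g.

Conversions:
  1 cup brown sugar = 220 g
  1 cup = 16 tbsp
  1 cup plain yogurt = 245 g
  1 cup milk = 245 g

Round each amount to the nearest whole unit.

brown sugar: 2805 g; plain yogurt: 8070 g; bread flour: 119 oz; peanut butter: 51 tbsp; milk: 5467 g

Scaling factor: 17/2 = 8.5.
brown sugar: 1.5 cup × 17/2 × 220 g/cup = 2805 g
plain yogurt: (3 cup + 14 tbsp = 3.875 cup) × 17/2 × 245 g/cup ≈ 8070 g
bread flour: 14 oz × 17/2 = 119 oz
peanut butter: 6 tbsp × 17/2 = 51 tbsp
milk: (2 cup + 10 tbsp = 2.625 cup) × 17/2 × 245 g/cup ≈ 5467 g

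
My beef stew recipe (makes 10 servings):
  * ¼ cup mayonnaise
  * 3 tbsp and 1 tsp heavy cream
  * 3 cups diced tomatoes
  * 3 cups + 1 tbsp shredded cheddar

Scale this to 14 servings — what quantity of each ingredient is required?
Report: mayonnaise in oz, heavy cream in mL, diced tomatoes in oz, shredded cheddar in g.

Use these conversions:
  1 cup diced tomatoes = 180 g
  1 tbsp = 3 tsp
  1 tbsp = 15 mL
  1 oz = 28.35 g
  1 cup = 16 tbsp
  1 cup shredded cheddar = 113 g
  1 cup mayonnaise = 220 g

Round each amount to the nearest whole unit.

Scaling factor: 14/10 = 7/5 = 1.4.
mayonnaise: 0.25 cup × 7/5 × 220 g/cup ÷ 28.35 g/oz ≈ 3 oz
heavy cream: (3 tbsp + 1 tsp = 10/3 tbsp) × 7/5 × 15 mL/tbsp = 70 mL
diced tomatoes: 3 cup × 7/5 × 180 g/cup ÷ 28.35 g/oz ≈ 27 oz
shredded cheddar: (3 cup + 1 tbsp = 3.0625 cup) × 7/5 × 113 g/cup ≈ 484 g

mayonnaise: 3 oz; heavy cream: 70 mL; diced tomatoes: 27 oz; shredded cheddar: 484 g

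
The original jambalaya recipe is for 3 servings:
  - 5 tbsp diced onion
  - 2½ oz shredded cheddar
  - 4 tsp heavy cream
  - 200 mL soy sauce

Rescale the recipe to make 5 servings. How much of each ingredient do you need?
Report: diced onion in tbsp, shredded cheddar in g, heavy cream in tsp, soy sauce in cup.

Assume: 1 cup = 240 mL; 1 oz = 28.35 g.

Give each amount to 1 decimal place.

Scaling factor: 5/3.
diced onion: 5 tbsp × 5/3 ≈ 8.3 tbsp
shredded cheddar: 2.5 oz × 5/3 × 28.35 g/oz ≈ 118.1 g
heavy cream: 4 tsp × 5/3 ≈ 6.7 tsp
soy sauce: 200 mL × 5/3 ÷ 240 mL/cup ≈ 1.4 cup

diced onion: 8.3 tbsp; shredded cheddar: 118.1 g; heavy cream: 6.7 tsp; soy sauce: 1.4 cup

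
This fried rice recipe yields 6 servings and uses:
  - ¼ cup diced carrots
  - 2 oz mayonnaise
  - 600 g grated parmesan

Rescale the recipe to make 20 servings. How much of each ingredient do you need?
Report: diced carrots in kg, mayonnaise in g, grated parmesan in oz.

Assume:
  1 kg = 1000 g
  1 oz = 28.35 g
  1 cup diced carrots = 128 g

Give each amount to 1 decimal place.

diced carrots: 0.1 kg; mayonnaise: 189.0 g; grated parmesan: 70.5 oz

Scaling factor: 20/6 = 10/3.
diced carrots: 0.25 cup × 10/3 × 128 g/cup ÷ 1000 g/kg ≈ 0.1 kg
mayonnaise: 2 oz × 10/3 × 28.35 g/oz = 189.0 g
grated parmesan: 600 g × 10/3 ÷ 28.35 g/oz ≈ 70.5 oz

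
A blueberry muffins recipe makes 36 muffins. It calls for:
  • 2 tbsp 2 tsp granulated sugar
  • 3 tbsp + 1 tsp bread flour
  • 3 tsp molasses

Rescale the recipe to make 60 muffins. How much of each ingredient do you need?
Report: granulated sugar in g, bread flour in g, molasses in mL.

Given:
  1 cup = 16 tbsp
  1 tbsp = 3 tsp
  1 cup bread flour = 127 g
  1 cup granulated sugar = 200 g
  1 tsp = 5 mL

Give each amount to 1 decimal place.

Scaling factor: 60/36 = 5/3.
granulated sugar: (2 tbsp + 2 tsp = 8/3 tbsp) × 5/3 ÷ 16 tbsp/cup × 200 g/cup ≈ 55.6 g
bread flour: (3 tbsp + 1 tsp = 10/3 tbsp) × 5/3 ÷ 16 tbsp/cup × 127 g/cup ≈ 44.1 g
molasses: 3 tsp × 5/3 × 5 mL/tsp = 25.0 mL

granulated sugar: 55.6 g; bread flour: 44.1 g; molasses: 25.0 mL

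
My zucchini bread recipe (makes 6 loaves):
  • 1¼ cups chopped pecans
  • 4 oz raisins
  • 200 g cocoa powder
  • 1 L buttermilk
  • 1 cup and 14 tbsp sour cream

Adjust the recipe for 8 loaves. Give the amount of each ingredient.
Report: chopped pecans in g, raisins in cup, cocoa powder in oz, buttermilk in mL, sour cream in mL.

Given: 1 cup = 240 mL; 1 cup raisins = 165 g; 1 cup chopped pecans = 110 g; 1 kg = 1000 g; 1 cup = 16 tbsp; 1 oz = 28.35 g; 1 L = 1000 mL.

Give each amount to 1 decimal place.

chopped pecans: 183.3 g; raisins: 0.9 cup; cocoa powder: 9.4 oz; buttermilk: 1333.3 mL; sour cream: 600.0 mL

Scaling factor: 8/6 = 4/3.
chopped pecans: 1.25 cup × 4/3 × 110 g/cup ≈ 183.3 g
raisins: 4 oz × 4/3 × 28.35 g/oz ÷ 165 g/cup ≈ 0.9 cup
cocoa powder: 200 g × 4/3 ÷ 28.35 g/oz ≈ 9.4 oz
buttermilk: 1 L × 4/3 × 1000 mL/L ≈ 1333.3 mL
sour cream: (1 cup + 14 tbsp = 1.875 cup) × 4/3 × 240 mL/cup = 600.0 mL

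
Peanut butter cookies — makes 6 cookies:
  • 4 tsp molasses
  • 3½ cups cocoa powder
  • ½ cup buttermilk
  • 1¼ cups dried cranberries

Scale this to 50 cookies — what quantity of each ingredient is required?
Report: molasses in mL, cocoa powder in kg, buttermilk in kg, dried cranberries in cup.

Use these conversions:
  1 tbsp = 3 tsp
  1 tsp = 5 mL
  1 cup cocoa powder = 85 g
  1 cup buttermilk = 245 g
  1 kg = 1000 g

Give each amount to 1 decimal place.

Scaling factor: 50/6 = 25/3.
molasses: 4 tsp × 25/3 × 5 mL/tsp ≈ 166.7 mL
cocoa powder: 3.5 cup × 25/3 × 85 g/cup ÷ 1000 g/kg ≈ 2.5 kg
buttermilk: 0.5 cup × 25/3 × 245 g/cup ÷ 1000 g/kg ≈ 1.0 kg
dried cranberries: 1.25 cup × 25/3 ≈ 10.4 cup

molasses: 166.7 mL; cocoa powder: 2.5 kg; buttermilk: 1.0 kg; dried cranberries: 10.4 cup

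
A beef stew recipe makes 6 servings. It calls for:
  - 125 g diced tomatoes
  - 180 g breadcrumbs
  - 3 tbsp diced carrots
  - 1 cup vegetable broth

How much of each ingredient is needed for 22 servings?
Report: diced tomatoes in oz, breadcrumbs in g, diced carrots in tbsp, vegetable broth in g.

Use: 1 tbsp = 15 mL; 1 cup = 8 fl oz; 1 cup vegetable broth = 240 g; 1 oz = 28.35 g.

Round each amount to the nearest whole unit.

Scaling factor: 22/6 = 11/3.
diced tomatoes: 125 g × 11/3 ÷ 28.35 g/oz ≈ 16 oz
breadcrumbs: 180 g × 11/3 = 660 g
diced carrots: 3 tbsp × 11/3 = 11 tbsp
vegetable broth: 1 cup × 11/3 × 240 g/cup = 880 g

diced tomatoes: 16 oz; breadcrumbs: 660 g; diced carrots: 11 tbsp; vegetable broth: 880 g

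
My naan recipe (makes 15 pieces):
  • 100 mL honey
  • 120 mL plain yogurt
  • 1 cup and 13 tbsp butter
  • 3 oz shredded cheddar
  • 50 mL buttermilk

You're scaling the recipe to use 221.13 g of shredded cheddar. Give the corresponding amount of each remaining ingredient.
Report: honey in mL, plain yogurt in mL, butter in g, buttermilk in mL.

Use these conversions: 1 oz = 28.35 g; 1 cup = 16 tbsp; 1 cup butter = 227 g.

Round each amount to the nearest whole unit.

The original recipe has 85.05 g of shredded cheddar, so the scaling factor is 221.13 ÷ 85.05 = 13/5 = 2.6.
honey: 100 mL × 13/5 = 260 mL
plain yogurt: 120 mL × 13/5 = 312 mL
butter: (1 cup + 13 tbsp = 1.8125 cup) × 13/5 × 227 g/cup ≈ 1070 g
buttermilk: 50 mL × 13/5 = 130 mL

honey: 260 mL; plain yogurt: 312 mL; butter: 1070 g; buttermilk: 130 mL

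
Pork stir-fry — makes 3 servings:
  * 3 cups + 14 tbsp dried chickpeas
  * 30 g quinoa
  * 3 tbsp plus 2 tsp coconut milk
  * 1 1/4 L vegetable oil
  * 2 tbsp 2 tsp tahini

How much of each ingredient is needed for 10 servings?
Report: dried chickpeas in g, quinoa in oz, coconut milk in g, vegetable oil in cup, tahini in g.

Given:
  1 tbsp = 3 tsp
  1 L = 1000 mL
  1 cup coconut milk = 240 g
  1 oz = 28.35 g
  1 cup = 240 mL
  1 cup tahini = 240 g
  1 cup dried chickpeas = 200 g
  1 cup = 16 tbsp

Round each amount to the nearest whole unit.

Scaling factor: 10/3.
dried chickpeas: (3 cup + 14 tbsp = 3.875 cup) × 10/3 × 200 g/cup ≈ 2583 g
quinoa: 30 g × 10/3 ÷ 28.35 g/oz ≈ 4 oz
coconut milk: (3 tbsp + 2 tsp = 11/3 tbsp) × 10/3 ÷ 16 tbsp/cup × 240 g/cup ≈ 183 g
vegetable oil: 1.25 L × 10/3 × 1000 mL/L ÷ 240 mL/cup ≈ 17 cup
tahini: (2 tbsp + 2 tsp = 8/3 tbsp) × 10/3 ÷ 16 tbsp/cup × 240 g/cup ≈ 133 g

dried chickpeas: 2583 g; quinoa: 4 oz; coconut milk: 183 g; vegetable oil: 17 cup; tahini: 133 g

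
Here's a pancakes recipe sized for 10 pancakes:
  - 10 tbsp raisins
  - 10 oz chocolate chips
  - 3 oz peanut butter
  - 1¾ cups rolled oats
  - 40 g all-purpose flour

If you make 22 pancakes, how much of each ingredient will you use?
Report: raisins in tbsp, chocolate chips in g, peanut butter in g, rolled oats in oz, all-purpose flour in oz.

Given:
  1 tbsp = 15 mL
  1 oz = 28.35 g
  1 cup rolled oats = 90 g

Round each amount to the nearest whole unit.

Scaling factor: 22/10 = 11/5 = 2.2.
raisins: 10 tbsp × 11/5 = 22 tbsp
chocolate chips: 10 oz × 11/5 × 28.35 g/oz ≈ 624 g
peanut butter: 3 oz × 11/5 × 28.35 g/oz ≈ 187 g
rolled oats: 1.75 cup × 11/5 × 90 g/cup ÷ 28.35 g/oz ≈ 12 oz
all-purpose flour: 40 g × 11/5 ÷ 28.35 g/oz ≈ 3 oz

raisins: 22 tbsp; chocolate chips: 624 g; peanut butter: 187 g; rolled oats: 12 oz; all-purpose flour: 3 oz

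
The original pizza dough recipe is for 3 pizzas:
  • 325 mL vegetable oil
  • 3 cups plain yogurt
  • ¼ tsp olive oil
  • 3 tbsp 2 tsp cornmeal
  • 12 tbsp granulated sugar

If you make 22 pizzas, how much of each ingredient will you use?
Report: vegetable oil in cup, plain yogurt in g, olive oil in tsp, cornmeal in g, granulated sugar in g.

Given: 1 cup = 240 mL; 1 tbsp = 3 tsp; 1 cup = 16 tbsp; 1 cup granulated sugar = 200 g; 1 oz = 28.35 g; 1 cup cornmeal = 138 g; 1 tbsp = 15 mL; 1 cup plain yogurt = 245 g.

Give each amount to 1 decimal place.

Scaling factor: 22/3.
vegetable oil: 325 mL × 22/3 ÷ 240 mL/cup ≈ 9.9 cup
plain yogurt: 3 cup × 22/3 × 245 g/cup = 5390.0 g
olive oil: 0.25 tsp × 22/3 ≈ 1.8 tsp
cornmeal: (3 tbsp + 2 tsp = 11/3 tbsp) × 22/3 ÷ 16 tbsp/cup × 138 g/cup ≈ 231.9 g
granulated sugar: 12 tbsp × 22/3 ÷ 16 tbsp/cup × 200 g/cup = 1100.0 g

vegetable oil: 9.9 cup; plain yogurt: 5390.0 g; olive oil: 1.8 tsp; cornmeal: 231.9 g; granulated sugar: 1100.0 g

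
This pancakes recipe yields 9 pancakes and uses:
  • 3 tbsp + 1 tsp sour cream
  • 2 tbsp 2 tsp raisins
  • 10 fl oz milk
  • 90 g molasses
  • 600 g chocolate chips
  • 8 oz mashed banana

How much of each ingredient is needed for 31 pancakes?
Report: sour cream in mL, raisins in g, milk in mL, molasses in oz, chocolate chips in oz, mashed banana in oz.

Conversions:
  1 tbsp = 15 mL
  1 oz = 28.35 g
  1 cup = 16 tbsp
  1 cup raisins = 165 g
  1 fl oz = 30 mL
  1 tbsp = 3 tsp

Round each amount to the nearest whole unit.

sour cream: 172 mL; raisins: 95 g; milk: 1033 mL; molasses: 11 oz; chocolate chips: 73 oz; mashed banana: 28 oz

Scaling factor: 31/9.
sour cream: (3 tbsp + 1 tsp = 10/3 tbsp) × 31/9 × 15 mL/tbsp ≈ 172 mL
raisins: (2 tbsp + 2 tsp = 8/3 tbsp) × 31/9 ÷ 16 tbsp/cup × 165 g/cup ≈ 95 g
milk: 10 fl oz × 31/9 × 30 mL/fl oz ≈ 1033 mL
molasses: 90 g × 31/9 ÷ 28.35 g/oz ≈ 11 oz
chocolate chips: 600 g × 31/9 ÷ 28.35 g/oz ≈ 73 oz
mashed banana: 8 oz × 31/9 ≈ 28 oz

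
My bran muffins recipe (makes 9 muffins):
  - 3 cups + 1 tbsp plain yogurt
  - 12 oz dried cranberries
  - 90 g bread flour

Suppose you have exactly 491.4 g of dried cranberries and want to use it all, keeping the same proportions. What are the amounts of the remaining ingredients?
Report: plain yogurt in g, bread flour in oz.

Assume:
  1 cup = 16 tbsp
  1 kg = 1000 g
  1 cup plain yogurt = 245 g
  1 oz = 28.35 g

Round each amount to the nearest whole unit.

plain yogurt: 1084 g; bread flour: 5 oz

The original recipe has 340.2 g of dried cranberries, so the scaling factor is 491.4 ÷ 340.2 = 13/9.
plain yogurt: (3 cup + 1 tbsp = 3.0625 cup) × 13/9 × 245 g/cup ≈ 1084 g
bread flour: 90 g × 13/9 ÷ 28.35 g/oz ≈ 5 oz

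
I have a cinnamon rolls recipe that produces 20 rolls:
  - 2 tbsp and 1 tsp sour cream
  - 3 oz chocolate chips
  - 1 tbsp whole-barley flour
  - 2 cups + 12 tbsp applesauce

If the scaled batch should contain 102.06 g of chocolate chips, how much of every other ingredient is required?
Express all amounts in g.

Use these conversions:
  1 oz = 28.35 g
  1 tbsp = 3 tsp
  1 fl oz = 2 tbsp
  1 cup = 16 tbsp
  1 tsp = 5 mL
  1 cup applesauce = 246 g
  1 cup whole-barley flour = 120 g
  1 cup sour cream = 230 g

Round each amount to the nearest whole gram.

The original recipe has 85.05 g of chocolate chips, so the scaling factor is 102.06 ÷ 85.05 = 6/5 = 1.2.
sour cream: (2 tbsp + 1 tsp = 7/3 tbsp) × 6/5 ÷ 16 tbsp/cup × 230 g/cup ≈ 40 g
whole-barley flour: 1 tbsp × 6/5 ÷ 16 tbsp/cup × 120 g/cup = 9 g
applesauce: (2 cup + 12 tbsp = 2.75 cup) × 6/5 × 246 g/cup ≈ 812 g

sour cream: 40 g; whole-barley flour: 9 g; applesauce: 812 g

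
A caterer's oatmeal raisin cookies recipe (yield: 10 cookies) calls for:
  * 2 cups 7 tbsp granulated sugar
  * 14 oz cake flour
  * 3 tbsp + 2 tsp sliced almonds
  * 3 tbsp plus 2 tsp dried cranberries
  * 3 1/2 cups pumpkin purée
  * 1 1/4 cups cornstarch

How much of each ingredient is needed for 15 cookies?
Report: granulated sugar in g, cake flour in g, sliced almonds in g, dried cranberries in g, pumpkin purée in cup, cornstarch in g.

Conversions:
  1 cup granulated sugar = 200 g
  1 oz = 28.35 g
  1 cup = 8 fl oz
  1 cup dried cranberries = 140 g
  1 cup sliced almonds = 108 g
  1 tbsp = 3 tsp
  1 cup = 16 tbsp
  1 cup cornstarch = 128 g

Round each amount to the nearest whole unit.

granulated sugar: 731 g; cake flour: 595 g; sliced almonds: 37 g; dried cranberries: 48 g; pumpkin purée: 5 cup; cornstarch: 240 g

Scaling factor: 15/10 = 3/2 = 1.5.
granulated sugar: (2 cup + 7 tbsp = 2.4375 cup) × 3/2 × 200 g/cup ≈ 731 g
cake flour: 14 oz × 3/2 × 28.35 g/oz ≈ 595 g
sliced almonds: (3 tbsp + 2 tsp = 11/3 tbsp) × 3/2 ÷ 16 tbsp/cup × 108 g/cup ≈ 37 g
dried cranberries: (3 tbsp + 2 tsp = 11/3 tbsp) × 3/2 ÷ 16 tbsp/cup × 140 g/cup ≈ 48 g
pumpkin purée: 3.5 cup × 3/2 ≈ 5 cup
cornstarch: 1.25 cup × 3/2 × 128 g/cup = 240 g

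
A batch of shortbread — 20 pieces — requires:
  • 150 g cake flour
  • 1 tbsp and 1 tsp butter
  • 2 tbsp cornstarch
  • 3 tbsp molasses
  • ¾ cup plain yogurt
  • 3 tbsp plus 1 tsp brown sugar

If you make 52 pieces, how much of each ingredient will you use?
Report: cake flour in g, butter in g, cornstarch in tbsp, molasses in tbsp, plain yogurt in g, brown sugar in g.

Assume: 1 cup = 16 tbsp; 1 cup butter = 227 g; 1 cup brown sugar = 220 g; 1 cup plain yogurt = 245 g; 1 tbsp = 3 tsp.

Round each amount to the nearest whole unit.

Scaling factor: 52/20 = 13/5 = 2.6.
cake flour: 150 g × 13/5 = 390 g
butter: (1 tbsp + 1 tsp = 4/3 tbsp) × 13/5 ÷ 16 tbsp/cup × 227 g/cup ≈ 49 g
cornstarch: 2 tbsp × 13/5 ≈ 5 tbsp
molasses: 3 tbsp × 13/5 ≈ 8 tbsp
plain yogurt: 0.75 cup × 13/5 × 245 g/cup ≈ 478 g
brown sugar: (3 tbsp + 1 tsp = 10/3 tbsp) × 13/5 ÷ 16 tbsp/cup × 220 g/cup ≈ 119 g

cake flour: 390 g; butter: 49 g; cornstarch: 5 tbsp; molasses: 8 tbsp; plain yogurt: 478 g; brown sugar: 119 g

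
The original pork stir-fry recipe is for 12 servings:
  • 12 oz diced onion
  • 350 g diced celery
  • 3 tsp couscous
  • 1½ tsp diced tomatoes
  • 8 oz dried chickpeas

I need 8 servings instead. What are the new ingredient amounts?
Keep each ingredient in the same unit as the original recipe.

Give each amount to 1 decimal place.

Scaling factor: 8/12 = 2/3.
diced onion: 12 oz × 2/3 = 8.0 oz
diced celery: 350 g × 2/3 ≈ 233.3 g
couscous: 3 tsp × 2/3 = 2.0 tsp
diced tomatoes: 1.5 tsp × 2/3 = 1.0 tsp
dried chickpeas: 8 oz × 2/3 ≈ 5.3 oz

diced onion: 8.0 oz; diced celery: 233.3 g; couscous: 2.0 tsp; diced tomatoes: 1.0 tsp; dried chickpeas: 5.3 oz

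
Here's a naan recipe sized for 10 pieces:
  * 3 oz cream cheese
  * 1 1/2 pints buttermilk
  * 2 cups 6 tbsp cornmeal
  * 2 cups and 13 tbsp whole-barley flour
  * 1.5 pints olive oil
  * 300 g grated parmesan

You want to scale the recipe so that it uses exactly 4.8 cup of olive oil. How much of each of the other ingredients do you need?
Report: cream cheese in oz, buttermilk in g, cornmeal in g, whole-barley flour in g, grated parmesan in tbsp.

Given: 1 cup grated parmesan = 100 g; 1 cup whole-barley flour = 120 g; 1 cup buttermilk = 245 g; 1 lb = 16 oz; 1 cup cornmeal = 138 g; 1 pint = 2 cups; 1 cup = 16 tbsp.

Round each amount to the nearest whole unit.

The original recipe has 3 cup of olive oil, so the scaling factor is 4.8 ÷ 3 = 8/5 = 1.6.
cream cheese: 3 oz × 8/5 ≈ 5 oz
buttermilk: 1.5 pint × 8/5 × 2 cup/pint × 245 g/cup = 1176 g
cornmeal: (2 cup + 6 tbsp = 2.375 cup) × 8/5 × 138 g/cup ≈ 524 g
whole-barley flour: (2 cup + 13 tbsp = 2.8125 cup) × 8/5 × 120 g/cup = 540 g
grated parmesan: 300 g × 8/5 ÷ 100 g/cup × 16 tbsp/cup ≈ 77 tbsp

cream cheese: 5 oz; buttermilk: 1176 g; cornmeal: 524 g; whole-barley flour: 540 g; grated parmesan: 77 tbsp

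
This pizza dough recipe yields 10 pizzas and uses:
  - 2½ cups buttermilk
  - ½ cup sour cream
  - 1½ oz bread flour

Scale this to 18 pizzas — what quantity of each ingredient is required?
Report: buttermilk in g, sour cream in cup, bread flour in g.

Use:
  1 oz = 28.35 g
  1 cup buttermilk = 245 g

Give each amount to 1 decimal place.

Scaling factor: 18/10 = 9/5 = 1.8.
buttermilk: 2.5 cup × 9/5 × 245 g/cup = 1102.5 g
sour cream: 0.5 cup × 9/5 = 0.9 cup
bread flour: 1.5 oz × 9/5 × 28.35 g/oz ≈ 76.5 g

buttermilk: 1102.5 g; sour cream: 0.9 cup; bread flour: 76.5 g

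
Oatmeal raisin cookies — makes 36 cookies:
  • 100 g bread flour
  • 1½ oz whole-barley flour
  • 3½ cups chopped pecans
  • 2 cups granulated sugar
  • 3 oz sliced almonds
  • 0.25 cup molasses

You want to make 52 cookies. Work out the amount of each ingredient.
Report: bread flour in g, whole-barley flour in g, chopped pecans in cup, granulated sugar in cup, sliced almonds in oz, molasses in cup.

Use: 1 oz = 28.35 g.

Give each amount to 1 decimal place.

bread flour: 144.4 g; whole-barley flour: 61.4 g; chopped pecans: 5.1 cup; granulated sugar: 2.9 cup; sliced almonds: 4.3 oz; molasses: 0.4 cup

Scaling factor: 52/36 = 13/9.
bread flour: 100 g × 13/9 ≈ 144.4 g
whole-barley flour: 1.5 oz × 13/9 × 28.35 g/oz ≈ 61.4 g
chopped pecans: 3.5 cup × 13/9 ≈ 5.1 cup
granulated sugar: 2 cup × 13/9 ≈ 2.9 cup
sliced almonds: 3 oz × 13/9 ≈ 4.3 oz
molasses: 0.25 cup × 13/9 ≈ 0.4 cup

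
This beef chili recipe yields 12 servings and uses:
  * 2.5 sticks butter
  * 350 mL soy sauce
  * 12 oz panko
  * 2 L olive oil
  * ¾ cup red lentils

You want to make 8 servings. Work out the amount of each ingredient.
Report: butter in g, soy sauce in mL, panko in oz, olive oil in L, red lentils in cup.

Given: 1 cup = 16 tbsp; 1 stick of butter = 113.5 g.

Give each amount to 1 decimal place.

butter: 189.2 g; soy sauce: 233.3 mL; panko: 8.0 oz; olive oil: 1.3 L; red lentils: 0.5 cup

Scaling factor: 8/12 = 2/3.
butter: 2.5 stick × 2/3 × 113.5 g/stick ≈ 189.2 g
soy sauce: 350 mL × 2/3 ≈ 233.3 mL
panko: 12 oz × 2/3 = 8.0 oz
olive oil: 2 L × 2/3 ≈ 1.3 L
red lentils: 0.75 cup × 2/3 = 0.5 cup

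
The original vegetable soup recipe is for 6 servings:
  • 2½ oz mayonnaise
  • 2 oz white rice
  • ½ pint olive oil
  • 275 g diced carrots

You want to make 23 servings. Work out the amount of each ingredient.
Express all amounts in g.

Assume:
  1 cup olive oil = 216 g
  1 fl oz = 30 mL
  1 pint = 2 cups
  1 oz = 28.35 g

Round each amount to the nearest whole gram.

Scaling factor: 23/6.
mayonnaise: 2.5 oz × 23/6 × 28.35 g/oz ≈ 272 g
white rice: 2 oz × 23/6 × 28.35 g/oz ≈ 217 g
olive oil: 0.5 pint × 23/6 × 2 cup/pint × 216 g/cup = 828 g
diced carrots: 275 g × 23/6 ≈ 1054 g

mayonnaise: 272 g; white rice: 217 g; olive oil: 828 g; diced carrots: 1054 g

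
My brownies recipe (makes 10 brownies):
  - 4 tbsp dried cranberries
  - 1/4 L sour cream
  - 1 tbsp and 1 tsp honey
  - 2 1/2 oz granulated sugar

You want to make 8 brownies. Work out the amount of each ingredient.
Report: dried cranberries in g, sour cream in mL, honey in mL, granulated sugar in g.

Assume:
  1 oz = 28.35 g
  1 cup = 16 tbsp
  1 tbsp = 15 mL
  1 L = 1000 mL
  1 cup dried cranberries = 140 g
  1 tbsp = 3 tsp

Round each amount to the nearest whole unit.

Scaling factor: 8/10 = 4/5 = 0.8.
dried cranberries: 4 tbsp × 4/5 ÷ 16 tbsp/cup × 140 g/cup = 28 g
sour cream: 0.25 L × 4/5 × 1000 mL/L = 200 mL
honey: (1 tbsp + 1 tsp = 4/3 tbsp) × 4/5 × 15 mL/tbsp = 16 mL
granulated sugar: 2.5 oz × 4/5 × 28.35 g/oz ≈ 57 g

dried cranberries: 28 g; sour cream: 200 mL; honey: 16 mL; granulated sugar: 57 g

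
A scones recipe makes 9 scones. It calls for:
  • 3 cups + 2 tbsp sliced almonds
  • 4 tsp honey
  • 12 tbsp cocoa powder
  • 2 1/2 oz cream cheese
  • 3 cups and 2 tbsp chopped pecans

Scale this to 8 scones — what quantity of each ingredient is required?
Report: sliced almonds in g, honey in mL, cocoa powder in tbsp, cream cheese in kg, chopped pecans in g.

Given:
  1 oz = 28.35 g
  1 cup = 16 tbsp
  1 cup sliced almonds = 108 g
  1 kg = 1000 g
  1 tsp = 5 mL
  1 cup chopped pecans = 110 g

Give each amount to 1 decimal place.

sliced almonds: 300.0 g; honey: 17.8 mL; cocoa powder: 10.7 tbsp; cream cheese: 0.1 kg; chopped pecans: 305.6 g

Scaling factor: 8/9.
sliced almonds: (3 cup + 2 tbsp = 3.125 cup) × 8/9 × 108 g/cup = 300.0 g
honey: 4 tsp × 8/9 × 5 mL/tsp ≈ 17.8 mL
cocoa powder: 12 tbsp × 8/9 ≈ 10.7 tbsp
cream cheese: 2.5 oz × 8/9 × 28.35 g/oz ÷ 1000 g/kg ≈ 0.1 kg
chopped pecans: (3 cup + 2 tbsp = 3.125 cup) × 8/9 × 110 g/cup ≈ 305.6 g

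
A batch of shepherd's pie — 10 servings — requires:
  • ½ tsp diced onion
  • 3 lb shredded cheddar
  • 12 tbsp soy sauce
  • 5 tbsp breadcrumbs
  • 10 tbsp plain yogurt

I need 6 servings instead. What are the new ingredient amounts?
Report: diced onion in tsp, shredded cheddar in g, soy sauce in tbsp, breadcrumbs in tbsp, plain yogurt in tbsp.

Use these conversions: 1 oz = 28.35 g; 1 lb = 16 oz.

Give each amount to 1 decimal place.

Scaling factor: 6/10 = 3/5 = 0.6.
diced onion: 0.5 tsp × 3/5 = 0.3 tsp
shredded cheddar: 3 lb × 3/5 × 16 oz/lb × 28.35 g/oz ≈ 816.5 g
soy sauce: 12 tbsp × 3/5 = 7.2 tbsp
breadcrumbs: 5 tbsp × 3/5 = 3.0 tbsp
plain yogurt: 10 tbsp × 3/5 = 6.0 tbsp

diced onion: 0.3 tsp; shredded cheddar: 816.5 g; soy sauce: 7.2 tbsp; breadcrumbs: 3.0 tbsp; plain yogurt: 6.0 tbsp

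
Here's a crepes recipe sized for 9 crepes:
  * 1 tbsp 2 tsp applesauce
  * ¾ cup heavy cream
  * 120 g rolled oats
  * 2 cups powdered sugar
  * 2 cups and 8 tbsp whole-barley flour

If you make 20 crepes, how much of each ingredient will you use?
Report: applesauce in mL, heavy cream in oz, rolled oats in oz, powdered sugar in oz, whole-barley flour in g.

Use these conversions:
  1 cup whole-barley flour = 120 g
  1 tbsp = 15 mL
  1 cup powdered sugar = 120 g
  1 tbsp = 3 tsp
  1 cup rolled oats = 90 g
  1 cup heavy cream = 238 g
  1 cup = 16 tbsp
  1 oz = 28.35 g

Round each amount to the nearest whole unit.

Scaling factor: 20/9.
applesauce: (1 tbsp + 2 tsp = 5/3 tbsp) × 20/9 × 15 mL/tbsp ≈ 56 mL
heavy cream: 0.75 cup × 20/9 × 238 g/cup ÷ 28.35 g/oz ≈ 14 oz
rolled oats: 120 g × 20/9 ÷ 28.35 g/oz ≈ 9 oz
powdered sugar: 2 cup × 20/9 × 120 g/cup ÷ 28.35 g/oz ≈ 19 oz
whole-barley flour: (2 cup + 8 tbsp = 2.5 cup) × 20/9 × 120 g/cup ≈ 667 g

applesauce: 56 mL; heavy cream: 14 oz; rolled oats: 9 oz; powdered sugar: 19 oz; whole-barley flour: 667 g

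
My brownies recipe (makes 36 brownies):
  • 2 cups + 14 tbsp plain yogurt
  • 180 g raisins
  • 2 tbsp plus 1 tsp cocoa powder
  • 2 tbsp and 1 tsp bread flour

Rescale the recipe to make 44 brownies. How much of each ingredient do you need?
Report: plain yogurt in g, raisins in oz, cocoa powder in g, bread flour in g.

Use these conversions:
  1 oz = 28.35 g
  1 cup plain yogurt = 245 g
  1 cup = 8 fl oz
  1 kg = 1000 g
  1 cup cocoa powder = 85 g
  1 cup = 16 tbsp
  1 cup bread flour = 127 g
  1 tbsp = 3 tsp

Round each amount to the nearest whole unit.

Scaling factor: 44/36 = 11/9.
plain yogurt: (2 cup + 14 tbsp = 2.875 cup) × 11/9 × 245 g/cup ≈ 861 g
raisins: 180 g × 11/9 ÷ 28.35 g/oz ≈ 8 oz
cocoa powder: (2 tbsp + 1 tsp = 7/3 tbsp) × 11/9 ÷ 16 tbsp/cup × 85 g/cup ≈ 15 g
bread flour: (2 tbsp + 1 tsp = 7/3 tbsp) × 11/9 ÷ 16 tbsp/cup × 127 g/cup ≈ 23 g

plain yogurt: 861 g; raisins: 8 oz; cocoa powder: 15 g; bread flour: 23 g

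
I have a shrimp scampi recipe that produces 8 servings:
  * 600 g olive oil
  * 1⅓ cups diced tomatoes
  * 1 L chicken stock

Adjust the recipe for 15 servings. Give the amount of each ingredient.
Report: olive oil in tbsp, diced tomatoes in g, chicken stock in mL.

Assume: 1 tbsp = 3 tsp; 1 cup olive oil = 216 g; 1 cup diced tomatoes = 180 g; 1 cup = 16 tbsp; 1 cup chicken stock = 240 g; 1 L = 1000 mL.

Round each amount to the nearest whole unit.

Scaling factor: 15/8 = 1.875.
olive oil: 600 g × 15/8 ÷ 216 g/cup × 16 tbsp/cup ≈ 83 tbsp
diced tomatoes: 4/3 cup × 15/8 × 180 g/cup = 450 g
chicken stock: 1 L × 15/8 × 1000 mL/L = 1875 mL

olive oil: 83 tbsp; diced tomatoes: 450 g; chicken stock: 1875 mL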